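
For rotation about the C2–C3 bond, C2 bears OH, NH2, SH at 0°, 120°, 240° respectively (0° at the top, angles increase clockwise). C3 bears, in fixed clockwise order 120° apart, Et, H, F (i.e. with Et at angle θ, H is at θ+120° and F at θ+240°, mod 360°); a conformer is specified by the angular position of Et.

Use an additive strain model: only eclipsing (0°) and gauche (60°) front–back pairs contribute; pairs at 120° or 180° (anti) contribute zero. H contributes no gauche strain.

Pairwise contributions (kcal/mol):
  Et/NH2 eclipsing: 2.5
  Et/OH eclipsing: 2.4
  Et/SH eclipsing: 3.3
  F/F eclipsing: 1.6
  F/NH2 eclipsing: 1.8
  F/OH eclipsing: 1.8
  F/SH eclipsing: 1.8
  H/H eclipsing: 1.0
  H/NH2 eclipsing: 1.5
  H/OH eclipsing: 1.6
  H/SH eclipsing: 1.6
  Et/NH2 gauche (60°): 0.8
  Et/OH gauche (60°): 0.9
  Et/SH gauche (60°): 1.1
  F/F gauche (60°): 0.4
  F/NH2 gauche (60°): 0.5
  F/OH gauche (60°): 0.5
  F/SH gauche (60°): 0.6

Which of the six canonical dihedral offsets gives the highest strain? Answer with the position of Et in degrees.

240°

Et at 0° is eclipsed. OH at 0° is eclipsed with Et at 0° (2.4); NH2 at 120° is eclipsed with H at 120° (1.5); SH at 240° is eclipsed with F at 240° (1.8). Total 5.7 kcal/mol.
Et at 60° is staggered. OH at 0° is gauche with Et at 60° (0.9); OH at 0° is gauche with F at 300° (0.5); NH2 at 120° is gauche with Et at 60° (0.8); SH at 240° is gauche with F at 300° (0.6). Total 2.8 kcal/mol.
Et at 120° is eclipsed. OH at 0° is eclipsed with F at 0° (1.8); NH2 at 120° is eclipsed with Et at 120° (2.5); SH at 240° is eclipsed with H at 240° (1.6). Total 5.9 kcal/mol.
Et at 180° is staggered. OH at 0° is gauche with F at 60° (0.5); NH2 at 120° is gauche with Et at 180° (0.8); NH2 at 120° is gauche with F at 60° (0.5); SH at 240° is gauche with Et at 180° (1.1). Total 2.9 kcal/mol.
Et at 240° is eclipsed. OH at 0° is eclipsed with H at 0° (1.6); NH2 at 120° is eclipsed with F at 120° (1.8); SH at 240° is eclipsed with Et at 240° (3.3). Total 6.7 kcal/mol.
Et at 300° is staggered. OH at 0° is gauche with Et at 300° (0.9); NH2 at 120° is gauche with F at 180° (0.5); SH at 240° is gauche with Et at 300° (1.1); SH at 240° is gauche with F at 180° (0.6). Total 3.1 kcal/mol.
The maximum (6.7 kcal/mol) occurs with Et at 240°.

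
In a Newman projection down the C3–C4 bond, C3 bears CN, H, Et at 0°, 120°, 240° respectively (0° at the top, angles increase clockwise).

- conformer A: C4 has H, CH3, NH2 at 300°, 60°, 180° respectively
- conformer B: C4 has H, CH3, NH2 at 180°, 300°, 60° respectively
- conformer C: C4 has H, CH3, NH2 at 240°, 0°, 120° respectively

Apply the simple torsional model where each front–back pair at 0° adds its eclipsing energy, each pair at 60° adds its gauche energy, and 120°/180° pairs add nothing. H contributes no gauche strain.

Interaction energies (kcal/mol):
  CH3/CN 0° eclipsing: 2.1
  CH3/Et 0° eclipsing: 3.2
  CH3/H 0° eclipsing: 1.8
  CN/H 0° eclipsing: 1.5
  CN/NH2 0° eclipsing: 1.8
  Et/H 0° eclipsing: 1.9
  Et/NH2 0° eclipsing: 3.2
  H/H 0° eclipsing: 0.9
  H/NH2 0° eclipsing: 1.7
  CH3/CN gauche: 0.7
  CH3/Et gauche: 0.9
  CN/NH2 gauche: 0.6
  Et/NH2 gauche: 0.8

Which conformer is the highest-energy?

A is staggered. CN at 0° is gauche with CH3 at 60° (0.7); Et at 240° is gauche with NH2 at 180° (0.8). Total 1.5 kcal/mol.
B is staggered. CN at 0° is gauche with CH3 at 300° (0.7); CN at 0° is gauche with NH2 at 60° (0.6); Et at 240° is gauche with CH3 at 300° (0.9). Total 2.2 kcal/mol.
C is eclipsed. CN at 0° is eclipsed with CH3 at 0° (2.1); H at 120° is eclipsed with NH2 at 120° (1.7); Et at 240° is eclipsed with H at 240° (1.9). Total 5.7 kcal/mol.
C has the highest total (5.7 kcal/mol).

C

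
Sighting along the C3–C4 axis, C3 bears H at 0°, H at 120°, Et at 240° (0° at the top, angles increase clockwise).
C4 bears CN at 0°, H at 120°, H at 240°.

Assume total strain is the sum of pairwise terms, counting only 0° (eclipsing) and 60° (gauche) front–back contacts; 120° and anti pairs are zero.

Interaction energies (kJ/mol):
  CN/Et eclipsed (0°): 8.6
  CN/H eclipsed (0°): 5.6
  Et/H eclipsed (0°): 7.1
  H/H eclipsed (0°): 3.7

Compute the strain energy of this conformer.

This conformer (eclipsed): H(0°)/CN(0°) eclipsed 5.6; H(120°)/H(120°) eclipsed 3.7; Et(240°)/H(240°) eclipsed 7.1 → 16.4 kJ/mol.

16.4 kJ/mol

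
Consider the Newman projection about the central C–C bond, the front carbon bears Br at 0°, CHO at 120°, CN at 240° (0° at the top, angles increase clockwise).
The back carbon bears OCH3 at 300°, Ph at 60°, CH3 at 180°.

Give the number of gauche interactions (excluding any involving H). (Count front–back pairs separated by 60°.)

Non-H gauche pairs: Br(0°)/OCH3(300°); Br(0°)/Ph(60°); CHO(120°)/Ph(60°); CHO(120°)/CH3(180°); CN(240°)/OCH3(300°); CN(240°)/CH3(180°) — 6 interactions.

6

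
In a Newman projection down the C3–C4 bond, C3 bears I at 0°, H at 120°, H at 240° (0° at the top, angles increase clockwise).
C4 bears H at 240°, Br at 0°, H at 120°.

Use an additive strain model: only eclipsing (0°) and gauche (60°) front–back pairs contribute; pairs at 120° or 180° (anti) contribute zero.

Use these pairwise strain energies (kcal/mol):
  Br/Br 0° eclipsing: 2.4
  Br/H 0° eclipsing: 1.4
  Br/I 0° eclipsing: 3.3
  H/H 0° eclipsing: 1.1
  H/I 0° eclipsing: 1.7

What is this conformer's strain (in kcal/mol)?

5.5 kcal/mol

This conformer (eclipsed): I(0°)/Br(0°) eclipsed 3.3; H(120°)/H(120°) eclipsed 1.1; H(240°)/H(240°) eclipsed 1.1 → 5.5 kcal/mol.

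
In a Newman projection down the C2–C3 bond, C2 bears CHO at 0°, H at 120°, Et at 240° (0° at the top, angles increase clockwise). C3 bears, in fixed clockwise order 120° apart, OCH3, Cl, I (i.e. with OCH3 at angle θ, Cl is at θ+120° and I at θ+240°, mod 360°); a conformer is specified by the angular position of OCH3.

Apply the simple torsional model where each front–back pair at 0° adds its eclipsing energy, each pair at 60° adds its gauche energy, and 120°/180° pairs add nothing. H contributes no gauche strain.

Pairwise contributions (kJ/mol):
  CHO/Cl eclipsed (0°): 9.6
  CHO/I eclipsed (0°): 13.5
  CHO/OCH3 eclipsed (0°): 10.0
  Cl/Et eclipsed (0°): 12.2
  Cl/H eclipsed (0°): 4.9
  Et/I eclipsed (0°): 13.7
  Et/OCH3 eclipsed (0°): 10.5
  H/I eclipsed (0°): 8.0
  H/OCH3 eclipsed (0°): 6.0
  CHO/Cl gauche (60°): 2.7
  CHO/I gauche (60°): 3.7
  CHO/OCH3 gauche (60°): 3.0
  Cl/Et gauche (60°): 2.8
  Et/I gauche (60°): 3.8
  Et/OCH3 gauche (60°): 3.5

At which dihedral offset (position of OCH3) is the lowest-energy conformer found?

180°

OCH3 at 0° (eclipsed): CHO(0°)/OCH3(0°) eclipsed 10.0; H(120°)/Cl(120°) eclipsed 4.9; Et(240°)/I(240°) eclipsed 13.7 → 28.6 kJ/mol.
OCH3 at 60° (staggered): CHO(0°)/OCH3(60°) gauche 3.0; CHO(0°)/I(300°) gauche 3.7; Et(240°)/Cl(180°) gauche 2.8; Et(240°)/I(300°) gauche 3.8 → 13.3 kJ/mol.
OCH3 at 120° (eclipsed): CHO(0°)/I(0°) eclipsed 13.5; H(120°)/OCH3(120°) eclipsed 6.0; Et(240°)/Cl(240°) eclipsed 12.2 → 31.7 kJ/mol.
OCH3 at 180° (staggered): CHO(0°)/Cl(300°) gauche 2.7; CHO(0°)/I(60°) gauche 3.7; Et(240°)/OCH3(180°) gauche 3.5; Et(240°)/Cl(300°) gauche 2.8 → 12.7 kJ/mol.
OCH3 at 240° (eclipsed): CHO(0°)/Cl(0°) eclipsed 9.6; H(120°)/I(120°) eclipsed 8.0; Et(240°)/OCH3(240°) eclipsed 10.5 → 28.1 kJ/mol.
OCH3 at 300° (staggered): CHO(0°)/OCH3(300°) gauche 3.0; CHO(0°)/Cl(60°) gauche 2.7; Et(240°)/OCH3(300°) gauche 3.5; Et(240°)/I(180°) gauche 3.8 → 13.0 kJ/mol.
The minimum (12.7 kJ/mol) occurs with OCH3 at 180°.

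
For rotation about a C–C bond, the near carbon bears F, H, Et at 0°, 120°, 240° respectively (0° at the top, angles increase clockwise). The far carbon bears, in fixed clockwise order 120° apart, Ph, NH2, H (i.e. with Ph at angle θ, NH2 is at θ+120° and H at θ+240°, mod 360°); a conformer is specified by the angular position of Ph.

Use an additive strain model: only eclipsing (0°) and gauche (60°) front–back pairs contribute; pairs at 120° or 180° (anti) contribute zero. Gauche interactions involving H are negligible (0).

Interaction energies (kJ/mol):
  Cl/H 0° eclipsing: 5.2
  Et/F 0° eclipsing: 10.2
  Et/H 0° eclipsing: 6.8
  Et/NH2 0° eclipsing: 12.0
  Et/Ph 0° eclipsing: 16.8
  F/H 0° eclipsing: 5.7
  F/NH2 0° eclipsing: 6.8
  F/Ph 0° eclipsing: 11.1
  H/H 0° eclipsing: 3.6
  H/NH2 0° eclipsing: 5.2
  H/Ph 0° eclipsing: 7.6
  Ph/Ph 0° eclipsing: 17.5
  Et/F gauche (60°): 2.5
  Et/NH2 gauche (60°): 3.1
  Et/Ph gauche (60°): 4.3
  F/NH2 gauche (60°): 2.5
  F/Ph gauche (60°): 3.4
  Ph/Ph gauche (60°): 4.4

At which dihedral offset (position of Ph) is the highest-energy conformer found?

Ph at 0° (eclipsed): F(0°)/Ph(0°) eclipsed 11.1; H(120°)/NH2(120°) eclipsed 5.2; Et(240°)/H(240°) eclipsed 6.8 → 23.1 kJ/mol.
Ph at 60° (staggered): F(0°)/Ph(60°) gauche 3.4; Et(240°)/NH2(180°) gauche 3.1 → 6.5 kJ/mol.
Ph at 120° (eclipsed): F(0°)/H(0°) eclipsed 5.7; H(120°)/Ph(120°) eclipsed 7.6; Et(240°)/NH2(240°) eclipsed 12.0 → 25.3 kJ/mol.
Ph at 180° (staggered): F(0°)/NH2(300°) gauche 2.5; Et(240°)/Ph(180°) gauche 4.3; Et(240°)/NH2(300°) gauche 3.1 → 9.9 kJ/mol.
Ph at 240° (eclipsed): F(0°)/NH2(0°) eclipsed 6.8; H(120°)/H(120°) eclipsed 3.6; Et(240°)/Ph(240°) eclipsed 16.8 → 27.2 kJ/mol.
Ph at 300° (staggered): F(0°)/Ph(300°) gauche 3.4; F(0°)/NH2(60°) gauche 2.5; Et(240°)/Ph(300°) gauche 4.3 → 10.2 kJ/mol.
The maximum (27.2 kJ/mol) occurs with Ph at 240°.

240°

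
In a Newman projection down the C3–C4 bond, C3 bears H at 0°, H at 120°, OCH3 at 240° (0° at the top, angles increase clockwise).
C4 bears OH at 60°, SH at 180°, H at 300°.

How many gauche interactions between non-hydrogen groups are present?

Non-H gauche pairs: OCH3(240°)/SH(180°) — 1 interaction.

1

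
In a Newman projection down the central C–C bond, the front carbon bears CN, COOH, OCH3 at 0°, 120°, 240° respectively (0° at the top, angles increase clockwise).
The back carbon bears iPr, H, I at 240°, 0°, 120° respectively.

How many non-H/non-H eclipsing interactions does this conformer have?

2

Non-H eclipsing pairs: COOH(120°)/I(120°); OCH3(240°)/iPr(240°) — 2 interactions.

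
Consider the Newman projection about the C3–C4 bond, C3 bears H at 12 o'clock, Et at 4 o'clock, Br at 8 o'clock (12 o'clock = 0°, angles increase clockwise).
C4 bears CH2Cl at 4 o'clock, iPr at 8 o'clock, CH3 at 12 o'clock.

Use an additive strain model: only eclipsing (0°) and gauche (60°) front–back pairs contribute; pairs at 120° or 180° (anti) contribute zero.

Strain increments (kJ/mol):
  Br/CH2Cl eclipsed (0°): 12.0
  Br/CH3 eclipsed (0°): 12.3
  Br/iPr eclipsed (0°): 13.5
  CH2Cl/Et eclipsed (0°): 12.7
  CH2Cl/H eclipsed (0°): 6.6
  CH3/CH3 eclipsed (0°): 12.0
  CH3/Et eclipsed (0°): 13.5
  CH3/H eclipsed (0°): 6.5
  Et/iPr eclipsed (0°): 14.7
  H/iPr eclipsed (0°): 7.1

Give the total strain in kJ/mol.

32.7 kJ/mol

This conformer is eclipsed. H at 0° is eclipsed with CH3 at 0° (6.5); Et at 120° is eclipsed with CH2Cl at 120° (12.7); Br at 240° is eclipsed with iPr at 240° (13.5). Total 32.7 kJ/mol.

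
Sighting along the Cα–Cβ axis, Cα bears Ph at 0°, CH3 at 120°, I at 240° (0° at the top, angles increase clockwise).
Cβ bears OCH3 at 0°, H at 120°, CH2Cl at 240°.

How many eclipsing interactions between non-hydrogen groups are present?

Non-H eclipsing pairs: Ph(0°)/OCH3(0°); I(240°)/CH2Cl(240°) — 2 interactions.

2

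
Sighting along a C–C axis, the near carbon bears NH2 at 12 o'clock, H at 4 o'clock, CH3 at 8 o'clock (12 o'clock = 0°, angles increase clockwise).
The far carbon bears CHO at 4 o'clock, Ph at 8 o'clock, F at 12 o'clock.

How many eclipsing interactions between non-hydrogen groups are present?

2

Non-H eclipsing pairs: NH2(0°)/F(0°); CH3(240°)/Ph(240°) — 2 interactions.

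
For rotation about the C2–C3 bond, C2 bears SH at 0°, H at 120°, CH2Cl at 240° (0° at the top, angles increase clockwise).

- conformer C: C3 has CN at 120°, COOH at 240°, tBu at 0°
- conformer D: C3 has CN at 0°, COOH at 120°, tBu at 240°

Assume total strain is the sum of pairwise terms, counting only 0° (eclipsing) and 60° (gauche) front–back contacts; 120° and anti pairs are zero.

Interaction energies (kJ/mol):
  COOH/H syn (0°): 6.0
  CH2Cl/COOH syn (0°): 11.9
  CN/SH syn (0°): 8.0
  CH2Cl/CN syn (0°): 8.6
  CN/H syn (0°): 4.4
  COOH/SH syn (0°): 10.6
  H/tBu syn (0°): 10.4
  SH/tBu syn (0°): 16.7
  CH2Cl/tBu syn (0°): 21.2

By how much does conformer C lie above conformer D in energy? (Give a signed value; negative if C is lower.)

-2.2 kJ/mol

C (eclipsed): SH(0°)/tBu(0°) eclipsed 16.7; H(120°)/CN(120°) eclipsed 4.4; CH2Cl(240°)/COOH(240°) eclipsed 11.9 → 33.0 kJ/mol.
D (eclipsed): SH(0°)/CN(0°) eclipsed 8.0; H(120°)/COOH(120°) eclipsed 6.0; CH2Cl(240°)/tBu(240°) eclipsed 21.2 → 35.2 kJ/mol.
E(C) − E(D) = 33.0 − 35.2 = -2.2 kJ/mol.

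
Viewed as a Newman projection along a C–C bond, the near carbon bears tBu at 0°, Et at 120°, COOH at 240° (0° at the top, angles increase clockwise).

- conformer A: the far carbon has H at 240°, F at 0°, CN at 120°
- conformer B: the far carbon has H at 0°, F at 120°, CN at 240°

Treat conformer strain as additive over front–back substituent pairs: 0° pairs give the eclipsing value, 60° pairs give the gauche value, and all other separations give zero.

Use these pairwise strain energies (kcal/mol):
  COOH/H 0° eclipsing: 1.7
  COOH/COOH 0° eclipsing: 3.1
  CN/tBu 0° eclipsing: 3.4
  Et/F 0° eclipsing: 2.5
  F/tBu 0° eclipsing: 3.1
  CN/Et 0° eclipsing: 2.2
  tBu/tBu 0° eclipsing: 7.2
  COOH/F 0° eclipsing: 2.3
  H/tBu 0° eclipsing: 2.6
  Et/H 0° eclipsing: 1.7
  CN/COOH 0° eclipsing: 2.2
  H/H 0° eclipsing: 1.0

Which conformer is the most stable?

A

A (eclipsed): tBu–F eclipsed, Et–CN eclipsed, COOH–H eclipsed; 3.1 + 2.2 + 1.7 = 7.0 kcal/mol.
B (eclipsed): tBu–H eclipsed, Et–F eclipsed, COOH–CN eclipsed; 2.6 + 2.5 + 2.2 = 7.3 kcal/mol.
A has the lowest total (7.0 kcal/mol).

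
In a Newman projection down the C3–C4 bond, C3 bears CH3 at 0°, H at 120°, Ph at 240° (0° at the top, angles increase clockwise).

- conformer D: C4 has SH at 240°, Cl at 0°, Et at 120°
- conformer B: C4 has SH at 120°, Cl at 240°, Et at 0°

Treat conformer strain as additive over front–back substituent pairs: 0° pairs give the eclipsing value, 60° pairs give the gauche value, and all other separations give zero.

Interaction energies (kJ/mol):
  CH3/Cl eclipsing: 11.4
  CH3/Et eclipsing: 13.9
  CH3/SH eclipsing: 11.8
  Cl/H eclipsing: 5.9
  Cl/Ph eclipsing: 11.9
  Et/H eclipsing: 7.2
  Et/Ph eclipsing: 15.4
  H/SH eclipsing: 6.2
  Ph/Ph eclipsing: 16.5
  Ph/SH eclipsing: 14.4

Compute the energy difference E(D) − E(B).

D (eclipsed): CH3(0°)/Cl(0°) eclipsed 11.4; H(120°)/Et(120°) eclipsed 7.2; Ph(240°)/SH(240°) eclipsed 14.4 → 33.0 kJ/mol.
B (eclipsed): CH3(0°)/Et(0°) eclipsed 13.9; H(120°)/SH(120°) eclipsed 6.2; Ph(240°)/Cl(240°) eclipsed 11.9 → 32.0 kJ/mol.
E(D) − E(B) = 33.0 − 32.0 = +1.0 kJ/mol.

+1.0 kJ/mol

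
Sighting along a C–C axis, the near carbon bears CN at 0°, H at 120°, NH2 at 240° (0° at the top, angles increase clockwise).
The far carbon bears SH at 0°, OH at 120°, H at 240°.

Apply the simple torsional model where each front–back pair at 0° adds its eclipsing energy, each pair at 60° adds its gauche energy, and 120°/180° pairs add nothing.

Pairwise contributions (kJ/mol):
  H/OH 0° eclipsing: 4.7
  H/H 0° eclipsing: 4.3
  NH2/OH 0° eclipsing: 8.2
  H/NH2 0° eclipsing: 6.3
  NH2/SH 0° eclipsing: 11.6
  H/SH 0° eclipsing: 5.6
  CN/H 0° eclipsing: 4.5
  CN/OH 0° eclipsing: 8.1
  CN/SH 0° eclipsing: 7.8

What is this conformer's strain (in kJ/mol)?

This conformer is eclipsed. CN at 0° is eclipsed with SH at 0° (7.8); H at 120° is eclipsed with OH at 120° (4.7); NH2 at 240° is eclipsed with H at 240° (6.3). Total 18.8 kJ/mol.

18.8 kJ/mol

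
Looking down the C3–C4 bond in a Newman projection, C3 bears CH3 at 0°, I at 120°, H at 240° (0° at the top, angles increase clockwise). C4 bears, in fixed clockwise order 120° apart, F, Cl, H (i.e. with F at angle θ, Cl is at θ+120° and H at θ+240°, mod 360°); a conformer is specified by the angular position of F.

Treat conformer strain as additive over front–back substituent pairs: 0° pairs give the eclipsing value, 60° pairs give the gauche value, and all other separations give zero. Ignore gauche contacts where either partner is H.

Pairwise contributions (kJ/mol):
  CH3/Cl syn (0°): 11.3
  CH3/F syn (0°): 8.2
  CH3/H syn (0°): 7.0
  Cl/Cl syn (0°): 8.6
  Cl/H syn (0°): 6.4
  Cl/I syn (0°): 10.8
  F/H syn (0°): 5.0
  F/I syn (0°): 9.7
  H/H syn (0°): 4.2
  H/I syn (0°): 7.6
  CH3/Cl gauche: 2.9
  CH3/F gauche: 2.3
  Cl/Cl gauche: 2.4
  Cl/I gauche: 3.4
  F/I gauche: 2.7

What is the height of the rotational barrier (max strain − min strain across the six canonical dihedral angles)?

F at 0° (eclipsed): CH3(0°)/F(0°) eclipsed 8.2; I(120°)/Cl(120°) eclipsed 10.8; H(240°)/H(240°) eclipsed 4.2 → 23.2 kJ/mol.
F at 60° (staggered): CH3(0°)/F(60°) gauche 2.3; I(120°)/F(60°) gauche 2.7; I(120°)/Cl(180°) gauche 3.4 → 8.4 kJ/mol.
F at 120° (eclipsed): CH3(0°)/H(0°) eclipsed 7.0; I(120°)/F(120°) eclipsed 9.7; H(240°)/Cl(240°) eclipsed 6.4 → 23.1 kJ/mol.
F at 180° (staggered): CH3(0°)/Cl(300°) gauche 2.9; I(120°)/F(180°) gauche 2.7 → 5.6 kJ/mol.
F at 240° (eclipsed): CH3(0°)/Cl(0°) eclipsed 11.3; I(120°)/H(120°) eclipsed 7.6; H(240°)/F(240°) eclipsed 5.0 → 23.9 kJ/mol.
F at 300° (staggered): CH3(0°)/F(300°) gauche 2.3; CH3(0°)/Cl(60°) gauche 2.9; I(120°)/Cl(60°) gauche 3.4 → 8.6 kJ/mol.
Max at 240° (23.9 kJ/mol), min at 180° (5.6 kJ/mol); barrier = 18.3 kJ/mol.

18.3 kJ/mol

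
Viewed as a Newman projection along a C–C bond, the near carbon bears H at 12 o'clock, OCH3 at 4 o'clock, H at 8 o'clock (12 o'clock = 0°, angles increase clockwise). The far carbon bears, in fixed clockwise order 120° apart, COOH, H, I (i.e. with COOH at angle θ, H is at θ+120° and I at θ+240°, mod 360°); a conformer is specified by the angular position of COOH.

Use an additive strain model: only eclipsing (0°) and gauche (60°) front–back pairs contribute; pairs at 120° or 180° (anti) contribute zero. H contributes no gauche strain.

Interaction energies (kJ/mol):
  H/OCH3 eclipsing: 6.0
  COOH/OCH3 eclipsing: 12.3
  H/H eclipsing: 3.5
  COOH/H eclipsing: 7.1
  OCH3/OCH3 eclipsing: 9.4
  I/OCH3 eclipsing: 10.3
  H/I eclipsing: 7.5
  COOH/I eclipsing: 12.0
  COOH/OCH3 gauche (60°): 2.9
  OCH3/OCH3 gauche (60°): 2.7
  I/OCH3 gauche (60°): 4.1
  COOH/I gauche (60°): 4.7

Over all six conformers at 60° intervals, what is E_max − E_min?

20.4 kJ/mol

COOH at 0° (eclipsed): H(0°)/COOH(0°) eclipsed 7.1; OCH3(120°)/H(120°) eclipsed 6.0; H(240°)/I(240°) eclipsed 7.5 → 20.6 kJ/mol.
COOH at 60° (staggered): OCH3(120°)/COOH(60°) gauche 2.9 → 2.9 kJ/mol.
COOH at 120° (eclipsed): H(0°)/I(0°) eclipsed 7.5; OCH3(120°)/COOH(120°) eclipsed 12.3; H(240°)/H(240°) eclipsed 3.5 → 23.3 kJ/mol.
COOH at 180° (staggered): OCH3(120°)/COOH(180°) gauche 2.9; OCH3(120°)/I(60°) gauche 4.1 → 7.0 kJ/mol.
COOH at 240° (eclipsed): H(0°)/H(0°) eclipsed 3.5; OCH3(120°)/I(120°) eclipsed 10.3; H(240°)/COOH(240°) eclipsed 7.1 → 20.9 kJ/mol.
COOH at 300° (staggered): OCH3(120°)/I(180°) gauche 4.1 → 4.1 kJ/mol.
Max at 120° (23.3 kJ/mol), min at 60° (2.9 kJ/mol); barrier = 20.4 kJ/mol.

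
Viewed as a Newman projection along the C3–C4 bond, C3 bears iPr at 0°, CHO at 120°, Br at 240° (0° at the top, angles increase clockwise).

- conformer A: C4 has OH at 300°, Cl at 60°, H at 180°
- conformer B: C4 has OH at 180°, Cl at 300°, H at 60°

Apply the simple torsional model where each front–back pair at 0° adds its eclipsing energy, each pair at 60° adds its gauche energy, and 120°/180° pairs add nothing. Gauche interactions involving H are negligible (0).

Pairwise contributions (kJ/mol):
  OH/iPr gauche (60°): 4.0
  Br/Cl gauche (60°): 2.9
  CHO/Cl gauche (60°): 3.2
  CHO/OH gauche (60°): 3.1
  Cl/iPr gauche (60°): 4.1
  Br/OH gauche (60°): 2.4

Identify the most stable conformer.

B

A (staggered): iPr–OH gauche, iPr–Cl gauche, CHO–Cl gauche, Br–OH gauche; 4.0 + 4.1 + 3.2 + 2.4 = 13.7 kJ/mol.
B (staggered): iPr–Cl gauche, CHO–OH gauche, Br–OH gauche, Br–Cl gauche; 4.1 + 3.1 + 2.4 + 2.9 = 12.5 kJ/mol.
B has the lowest total (12.5 kJ/mol).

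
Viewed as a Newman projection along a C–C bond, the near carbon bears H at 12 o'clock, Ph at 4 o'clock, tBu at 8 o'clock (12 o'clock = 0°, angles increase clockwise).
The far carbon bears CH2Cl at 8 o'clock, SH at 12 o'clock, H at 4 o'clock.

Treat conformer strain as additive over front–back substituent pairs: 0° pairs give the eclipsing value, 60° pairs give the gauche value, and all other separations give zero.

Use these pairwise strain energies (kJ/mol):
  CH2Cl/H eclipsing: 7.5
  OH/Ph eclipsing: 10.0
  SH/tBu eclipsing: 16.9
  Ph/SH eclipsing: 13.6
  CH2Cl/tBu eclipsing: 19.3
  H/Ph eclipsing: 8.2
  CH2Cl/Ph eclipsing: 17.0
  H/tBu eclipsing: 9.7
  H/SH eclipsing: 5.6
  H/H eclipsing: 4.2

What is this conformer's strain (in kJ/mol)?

33.1 kJ/mol

This conformer (eclipsed): H–SH eclipsed, Ph–H eclipsed, tBu–CH2Cl eclipsed; 5.6 + 8.2 + 19.3 = 33.1 kJ/mol.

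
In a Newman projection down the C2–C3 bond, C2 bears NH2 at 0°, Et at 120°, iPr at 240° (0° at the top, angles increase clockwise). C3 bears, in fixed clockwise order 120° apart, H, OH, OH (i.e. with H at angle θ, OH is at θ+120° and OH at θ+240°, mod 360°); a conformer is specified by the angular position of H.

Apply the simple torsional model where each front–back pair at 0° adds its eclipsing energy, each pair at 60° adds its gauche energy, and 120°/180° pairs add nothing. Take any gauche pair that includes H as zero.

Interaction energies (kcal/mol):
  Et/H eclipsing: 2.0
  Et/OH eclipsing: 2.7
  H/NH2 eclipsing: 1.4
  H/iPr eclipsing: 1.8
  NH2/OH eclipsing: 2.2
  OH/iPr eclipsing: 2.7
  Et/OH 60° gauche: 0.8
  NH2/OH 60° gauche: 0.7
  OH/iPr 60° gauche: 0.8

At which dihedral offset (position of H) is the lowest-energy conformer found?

H at 0° (eclipsed): NH2(0°)/H(0°) eclipsed 1.4; Et(120°)/OH(120°) eclipsed 2.7; iPr(240°)/OH(240°) eclipsed 2.7 → 6.8 kcal/mol.
H at 60° (staggered): NH2(0°)/OH(300°) gauche 0.7; Et(120°)/OH(180°) gauche 0.8; iPr(240°)/OH(180°) gauche 0.8; iPr(240°)/OH(300°) gauche 0.8 → 3.1 kcal/mol.
H at 120° (eclipsed): NH2(0°)/OH(0°) eclipsed 2.2; Et(120°)/H(120°) eclipsed 2.0; iPr(240°)/OH(240°) eclipsed 2.7 → 6.9 kcal/mol.
H at 180° (staggered): NH2(0°)/OH(300°) gauche 0.7; NH2(0°)/OH(60°) gauche 0.7; Et(120°)/OH(60°) gauche 0.8; iPr(240°)/OH(300°) gauche 0.8 → 3.0 kcal/mol.
H at 240° (eclipsed): NH2(0°)/OH(0°) eclipsed 2.2; Et(120°)/OH(120°) eclipsed 2.7; iPr(240°)/H(240°) eclipsed 1.8 → 6.7 kcal/mol.
H at 300° (staggered): NH2(0°)/OH(60°) gauche 0.7; Et(120°)/OH(60°) gauche 0.8; Et(120°)/OH(180°) gauche 0.8; iPr(240°)/OH(180°) gauche 0.8 → 3.1 kcal/mol.
The minimum (3.0 kcal/mol) occurs with H at 180°.

180°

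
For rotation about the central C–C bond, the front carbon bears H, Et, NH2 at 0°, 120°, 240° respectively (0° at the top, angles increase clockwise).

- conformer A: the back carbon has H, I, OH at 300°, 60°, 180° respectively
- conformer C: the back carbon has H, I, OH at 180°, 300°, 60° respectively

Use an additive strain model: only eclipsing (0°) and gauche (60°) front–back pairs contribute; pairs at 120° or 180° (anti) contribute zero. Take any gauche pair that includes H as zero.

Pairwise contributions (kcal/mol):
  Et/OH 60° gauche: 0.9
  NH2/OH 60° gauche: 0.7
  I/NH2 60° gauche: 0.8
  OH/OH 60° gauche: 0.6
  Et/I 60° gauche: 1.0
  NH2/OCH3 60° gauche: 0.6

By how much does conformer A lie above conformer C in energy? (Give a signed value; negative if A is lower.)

+0.9 kcal/mol

A (staggered): Et–I gauche, Et–OH gauche, NH2–OH gauche; 1.0 + 0.9 + 0.7 = 2.6 kcal/mol.
C (staggered): Et–OH gauche, NH2–I gauche; 0.9 + 0.8 = 1.7 kcal/mol.
E(A) − E(C) = 2.6 − 1.7 = +0.9 kcal/mol.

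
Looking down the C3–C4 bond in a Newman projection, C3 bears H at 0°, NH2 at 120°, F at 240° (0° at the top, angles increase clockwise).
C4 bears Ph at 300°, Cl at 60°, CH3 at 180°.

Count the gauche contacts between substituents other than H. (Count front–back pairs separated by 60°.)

4

Non-H gauche pairs: NH2(120°)/Cl(60°); NH2(120°)/CH3(180°); F(240°)/Ph(300°); F(240°)/CH3(180°) — 4 interactions.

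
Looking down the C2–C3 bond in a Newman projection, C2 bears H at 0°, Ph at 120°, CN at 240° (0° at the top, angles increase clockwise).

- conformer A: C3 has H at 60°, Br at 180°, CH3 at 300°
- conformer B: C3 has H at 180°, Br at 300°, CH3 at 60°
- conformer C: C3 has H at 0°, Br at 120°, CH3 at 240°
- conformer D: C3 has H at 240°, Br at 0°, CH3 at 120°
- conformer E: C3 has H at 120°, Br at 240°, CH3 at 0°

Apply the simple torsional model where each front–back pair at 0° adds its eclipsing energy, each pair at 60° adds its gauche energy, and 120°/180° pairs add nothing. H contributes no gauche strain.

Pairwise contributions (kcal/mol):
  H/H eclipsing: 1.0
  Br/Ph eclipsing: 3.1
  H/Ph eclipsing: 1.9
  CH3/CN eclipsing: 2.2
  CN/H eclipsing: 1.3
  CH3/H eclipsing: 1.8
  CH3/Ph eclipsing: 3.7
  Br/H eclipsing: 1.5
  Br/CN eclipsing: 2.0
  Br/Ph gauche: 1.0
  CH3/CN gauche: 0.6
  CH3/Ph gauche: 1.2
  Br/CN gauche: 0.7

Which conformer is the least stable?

D

A (staggered): Ph(120°)/Br(180°) gauche 1.0; CN(240°)/Br(180°) gauche 0.7; CN(240°)/CH3(300°) gauche 0.6 → 2.3 kcal/mol.
B (staggered): Ph(120°)/CH3(60°) gauche 1.2; CN(240°)/Br(300°) gauche 0.7 → 1.9 kcal/mol.
C (eclipsed): H(0°)/H(0°) eclipsed 1.0; Ph(120°)/Br(120°) eclipsed 3.1; CN(240°)/CH3(240°) eclipsed 2.2 → 6.3 kcal/mol.
D (eclipsed): H(0°)/Br(0°) eclipsed 1.5; Ph(120°)/CH3(120°) eclipsed 3.7; CN(240°)/H(240°) eclipsed 1.3 → 6.5 kcal/mol.
E (eclipsed): H(0°)/CH3(0°) eclipsed 1.8; Ph(120°)/H(120°) eclipsed 1.9; CN(240°)/Br(240°) eclipsed 2.0 → 5.7 kcal/mol.
D has the highest total (6.5 kcal/mol).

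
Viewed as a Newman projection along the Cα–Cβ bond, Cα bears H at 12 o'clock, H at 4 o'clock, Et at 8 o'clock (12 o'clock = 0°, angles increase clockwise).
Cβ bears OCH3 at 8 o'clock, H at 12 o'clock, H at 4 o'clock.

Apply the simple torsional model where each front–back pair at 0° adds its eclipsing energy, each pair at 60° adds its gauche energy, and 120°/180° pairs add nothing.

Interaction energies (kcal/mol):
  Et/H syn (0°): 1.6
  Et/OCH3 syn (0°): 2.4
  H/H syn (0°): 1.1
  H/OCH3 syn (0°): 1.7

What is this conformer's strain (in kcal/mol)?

4.6 kcal/mol

This conformer (eclipsed): H–H eclipsed, H–H eclipsed, Et–OCH3 eclipsed; 1.1 + 1.1 + 2.4 = 4.6 kcal/mol.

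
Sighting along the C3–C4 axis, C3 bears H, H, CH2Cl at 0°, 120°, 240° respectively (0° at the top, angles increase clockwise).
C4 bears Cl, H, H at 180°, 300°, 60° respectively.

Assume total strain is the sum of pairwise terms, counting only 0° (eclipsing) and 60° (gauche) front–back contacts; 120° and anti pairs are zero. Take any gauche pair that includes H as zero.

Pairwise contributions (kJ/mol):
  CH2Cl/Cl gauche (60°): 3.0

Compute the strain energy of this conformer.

3.0 kJ/mol

This conformer (staggered): CH2Cl(240°)/Cl(180°) gauche 3.0 → 3.0 kJ/mol.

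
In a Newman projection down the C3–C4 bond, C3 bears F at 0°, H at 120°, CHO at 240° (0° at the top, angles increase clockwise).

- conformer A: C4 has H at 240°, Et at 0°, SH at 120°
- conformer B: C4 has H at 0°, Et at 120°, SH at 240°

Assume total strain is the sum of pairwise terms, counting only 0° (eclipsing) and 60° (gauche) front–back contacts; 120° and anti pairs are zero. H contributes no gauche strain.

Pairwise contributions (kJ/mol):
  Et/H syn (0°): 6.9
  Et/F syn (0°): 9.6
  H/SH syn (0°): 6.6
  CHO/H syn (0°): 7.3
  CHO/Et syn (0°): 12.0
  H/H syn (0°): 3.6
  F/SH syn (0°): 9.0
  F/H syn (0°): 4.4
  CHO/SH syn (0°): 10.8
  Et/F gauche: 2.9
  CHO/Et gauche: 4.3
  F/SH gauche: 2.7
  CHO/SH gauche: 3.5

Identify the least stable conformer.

A

A (eclipsed): F(0°)/Et(0°) eclipsed 9.6; H(120°)/SH(120°) eclipsed 6.6; CHO(240°)/H(240°) eclipsed 7.3 → 23.5 kJ/mol.
B (eclipsed): F(0°)/H(0°) eclipsed 4.4; H(120°)/Et(120°) eclipsed 6.9; CHO(240°)/SH(240°) eclipsed 10.8 → 22.1 kJ/mol.
A has the highest total (23.5 kJ/mol).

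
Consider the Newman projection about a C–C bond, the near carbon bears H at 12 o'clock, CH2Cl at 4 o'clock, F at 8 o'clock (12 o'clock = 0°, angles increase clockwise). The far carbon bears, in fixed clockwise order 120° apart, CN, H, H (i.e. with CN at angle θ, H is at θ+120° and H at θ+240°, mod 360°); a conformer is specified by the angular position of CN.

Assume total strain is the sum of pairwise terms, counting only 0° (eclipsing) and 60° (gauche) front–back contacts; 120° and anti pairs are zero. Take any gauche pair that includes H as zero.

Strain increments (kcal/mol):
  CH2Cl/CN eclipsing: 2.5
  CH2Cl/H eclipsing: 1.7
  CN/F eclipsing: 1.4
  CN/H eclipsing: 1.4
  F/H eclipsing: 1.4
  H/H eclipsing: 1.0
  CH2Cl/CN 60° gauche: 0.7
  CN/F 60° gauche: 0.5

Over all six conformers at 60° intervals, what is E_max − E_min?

CN at 0° (eclipsed): H–CN eclipsed, CH2Cl–H eclipsed, F–H eclipsed; 1.4 + 1.7 + 1.4 = 4.5 kcal/mol.
CN at 60° (staggered): CH2Cl–CN gauche; 0.7 = 0.7 kcal/mol.
CN at 120° (eclipsed): H–H eclipsed, CH2Cl–CN eclipsed, F–H eclipsed; 1.0 + 2.5 + 1.4 = 4.9 kcal/mol.
CN at 180° (staggered): CH2Cl–CN gauche, F–CN gauche; 0.7 + 0.5 = 1.2 kcal/mol.
CN at 240° (eclipsed): H–H eclipsed, CH2Cl–H eclipsed, F–CN eclipsed; 1.0 + 1.7 + 1.4 = 4.1 kcal/mol.
CN at 300° (staggered): F–CN gauche; 0.5 = 0.5 kcal/mol.
Max at 120° (4.9 kcal/mol), min at 300° (0.5 kcal/mol); barrier = 4.4 kcal/mol.

4.4 kcal/mol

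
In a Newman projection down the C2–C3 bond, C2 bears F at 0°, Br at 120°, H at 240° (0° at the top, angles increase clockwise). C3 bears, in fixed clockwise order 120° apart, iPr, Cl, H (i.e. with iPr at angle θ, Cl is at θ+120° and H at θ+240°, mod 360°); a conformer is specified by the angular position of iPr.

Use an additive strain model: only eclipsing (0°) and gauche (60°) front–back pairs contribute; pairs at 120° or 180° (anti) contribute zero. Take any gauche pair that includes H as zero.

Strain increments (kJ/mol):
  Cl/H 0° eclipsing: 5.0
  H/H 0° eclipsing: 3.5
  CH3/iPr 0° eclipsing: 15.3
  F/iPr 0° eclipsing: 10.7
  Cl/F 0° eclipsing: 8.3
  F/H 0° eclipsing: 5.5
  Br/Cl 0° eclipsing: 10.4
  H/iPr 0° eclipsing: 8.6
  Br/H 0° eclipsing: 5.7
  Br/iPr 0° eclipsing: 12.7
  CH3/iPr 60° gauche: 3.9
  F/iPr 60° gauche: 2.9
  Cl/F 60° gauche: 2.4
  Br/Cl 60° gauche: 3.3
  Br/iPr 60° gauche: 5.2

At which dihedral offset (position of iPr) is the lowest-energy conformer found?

iPr at 0° is eclipsed. F at 0° is eclipsed with iPr at 0° (10.7); Br at 120° is eclipsed with Cl at 120° (10.4); H at 240° is eclipsed with H at 240° (3.5). Total 24.6 kJ/mol.
iPr at 60° is staggered. F at 0° is gauche with iPr at 60° (2.9); Br at 120° is gauche with iPr at 60° (5.2); Br at 120° is gauche with Cl at 180° (3.3). Total 11.4 kJ/mol.
iPr at 120° is eclipsed. F at 0° is eclipsed with H at 0° (5.5); Br at 120° is eclipsed with iPr at 120° (12.7); H at 240° is eclipsed with Cl at 240° (5.0). Total 23.2 kJ/mol.
iPr at 180° is staggered. F at 0° is gauche with Cl at 300° (2.4); Br at 120° is gauche with iPr at 180° (5.2). Total 7.6 kJ/mol.
iPr at 240° is eclipsed. F at 0° is eclipsed with Cl at 0° (8.3); Br at 120° is eclipsed with H at 120° (5.7); H at 240° is eclipsed with iPr at 240° (8.6). Total 22.6 kJ/mol.
iPr at 300° is staggered. F at 0° is gauche with iPr at 300° (2.9); F at 0° is gauche with Cl at 60° (2.4); Br at 120° is gauche with Cl at 60° (3.3). Total 8.6 kJ/mol.
The minimum (7.6 kJ/mol) occurs with iPr at 180°.

180°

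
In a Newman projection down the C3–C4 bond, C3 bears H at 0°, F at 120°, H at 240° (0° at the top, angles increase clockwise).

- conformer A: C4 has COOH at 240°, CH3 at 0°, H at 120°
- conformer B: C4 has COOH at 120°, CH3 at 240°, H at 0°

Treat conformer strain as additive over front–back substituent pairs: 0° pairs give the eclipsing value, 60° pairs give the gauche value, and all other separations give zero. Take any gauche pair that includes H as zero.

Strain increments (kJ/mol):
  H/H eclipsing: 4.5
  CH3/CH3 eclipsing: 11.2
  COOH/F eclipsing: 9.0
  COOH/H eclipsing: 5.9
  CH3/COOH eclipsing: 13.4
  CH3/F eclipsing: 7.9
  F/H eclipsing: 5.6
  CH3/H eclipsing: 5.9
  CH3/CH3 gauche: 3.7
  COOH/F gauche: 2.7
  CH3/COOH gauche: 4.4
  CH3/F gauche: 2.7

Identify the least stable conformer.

B

A is eclipsed. H at 0° is eclipsed with CH3 at 0° (5.9); F at 120° is eclipsed with H at 120° (5.6); H at 240° is eclipsed with COOH at 240° (5.9). Total 17.4 kJ/mol.
B is eclipsed. H at 0° is eclipsed with H at 0° (4.5); F at 120° is eclipsed with COOH at 120° (9.0); H at 240° is eclipsed with CH3 at 240° (5.9). Total 19.4 kJ/mol.
B has the highest total (19.4 kJ/mol).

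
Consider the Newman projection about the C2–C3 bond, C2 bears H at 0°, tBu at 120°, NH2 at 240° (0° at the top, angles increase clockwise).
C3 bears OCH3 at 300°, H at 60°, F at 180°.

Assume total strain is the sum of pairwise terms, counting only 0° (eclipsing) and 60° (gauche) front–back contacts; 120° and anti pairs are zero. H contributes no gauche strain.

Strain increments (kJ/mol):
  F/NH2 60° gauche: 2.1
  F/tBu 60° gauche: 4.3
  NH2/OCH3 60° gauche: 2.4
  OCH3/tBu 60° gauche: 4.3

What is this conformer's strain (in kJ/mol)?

This conformer is staggered. tBu at 120° is gauche with F at 180° (4.3); NH2 at 240° is gauche with OCH3 at 300° (2.4); NH2 at 240° is gauche with F at 180° (2.1). Total 8.8 kJ/mol.

8.8 kJ/mol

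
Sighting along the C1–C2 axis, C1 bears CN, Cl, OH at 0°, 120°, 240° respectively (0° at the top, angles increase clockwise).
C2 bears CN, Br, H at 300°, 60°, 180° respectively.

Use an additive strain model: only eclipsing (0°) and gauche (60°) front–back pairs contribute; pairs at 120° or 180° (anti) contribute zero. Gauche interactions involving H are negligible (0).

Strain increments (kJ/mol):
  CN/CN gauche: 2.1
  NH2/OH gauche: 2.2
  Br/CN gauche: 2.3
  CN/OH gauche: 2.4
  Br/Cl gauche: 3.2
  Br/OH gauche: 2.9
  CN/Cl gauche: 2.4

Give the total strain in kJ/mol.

This conformer is staggered. CN at 0° is gauche with CN at 300° (2.1); CN at 0° is gauche with Br at 60° (2.3); Cl at 120° is gauche with Br at 60° (3.2); OH at 240° is gauche with CN at 300° (2.4). Total 10.0 kJ/mol.

10.0 kJ/mol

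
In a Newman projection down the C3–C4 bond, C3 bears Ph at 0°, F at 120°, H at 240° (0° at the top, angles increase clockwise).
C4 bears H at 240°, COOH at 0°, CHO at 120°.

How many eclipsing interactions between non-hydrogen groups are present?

Non-H eclipsing pairs: Ph(0°)/COOH(0°); F(120°)/CHO(120°) — 2 interactions.

2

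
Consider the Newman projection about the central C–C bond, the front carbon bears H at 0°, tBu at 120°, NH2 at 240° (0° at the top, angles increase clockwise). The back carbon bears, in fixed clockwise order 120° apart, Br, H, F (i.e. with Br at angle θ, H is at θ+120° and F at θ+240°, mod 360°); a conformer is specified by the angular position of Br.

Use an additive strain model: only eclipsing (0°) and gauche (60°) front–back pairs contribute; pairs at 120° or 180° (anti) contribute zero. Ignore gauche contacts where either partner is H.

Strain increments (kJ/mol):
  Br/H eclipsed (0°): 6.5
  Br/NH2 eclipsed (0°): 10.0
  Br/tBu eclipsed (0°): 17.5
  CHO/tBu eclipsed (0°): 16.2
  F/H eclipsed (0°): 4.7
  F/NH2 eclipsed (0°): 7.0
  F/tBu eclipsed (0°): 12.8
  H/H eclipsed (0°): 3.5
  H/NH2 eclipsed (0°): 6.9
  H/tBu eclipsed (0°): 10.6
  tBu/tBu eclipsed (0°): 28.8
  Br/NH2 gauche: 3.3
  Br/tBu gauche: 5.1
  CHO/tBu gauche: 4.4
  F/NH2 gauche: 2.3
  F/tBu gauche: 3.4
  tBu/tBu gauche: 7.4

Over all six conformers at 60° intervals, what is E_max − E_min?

Br at 0° (eclipsed): H–Br eclipsed, tBu–H eclipsed, NH2–F eclipsed; 6.5 + 10.6 + 7.0 = 24.1 kJ/mol.
Br at 60° (staggered): tBu–Br gauche, NH2–F gauche; 5.1 + 2.3 = 7.4 kJ/mol.
Br at 120° (eclipsed): H–F eclipsed, tBu–Br eclipsed, NH2–H eclipsed; 4.7 + 17.5 + 6.9 = 29.1 kJ/mol.
Br at 180° (staggered): tBu–Br gauche, tBu–F gauche, NH2–Br gauche; 5.1 + 3.4 + 3.3 = 11.8 kJ/mol.
Br at 240° (eclipsed): H–H eclipsed, tBu–F eclipsed, NH2–Br eclipsed; 3.5 + 12.8 + 10.0 = 26.3 kJ/mol.
Br at 300° (staggered): tBu–F gauche, NH2–Br gauche, NH2–F gauche; 3.4 + 3.3 + 2.3 = 9.0 kJ/mol.
Max at 120° (29.1 kJ/mol), min at 60° (7.4 kJ/mol); barrier = 21.7 kJ/mol.

21.7 kJ/mol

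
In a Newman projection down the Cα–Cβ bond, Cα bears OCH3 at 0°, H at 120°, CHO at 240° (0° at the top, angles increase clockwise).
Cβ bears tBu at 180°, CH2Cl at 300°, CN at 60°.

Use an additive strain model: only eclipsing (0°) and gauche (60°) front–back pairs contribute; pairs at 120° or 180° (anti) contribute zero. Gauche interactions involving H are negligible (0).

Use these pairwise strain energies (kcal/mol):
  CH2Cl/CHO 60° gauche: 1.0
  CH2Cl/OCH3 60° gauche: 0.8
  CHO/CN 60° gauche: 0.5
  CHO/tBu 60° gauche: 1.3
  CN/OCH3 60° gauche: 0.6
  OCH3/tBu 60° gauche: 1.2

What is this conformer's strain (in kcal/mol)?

3.7 kcal/mol

This conformer (staggered): OCH3–CH2Cl gauche, OCH3–CN gauche, CHO–tBu gauche, CHO–CH2Cl gauche; 0.8 + 0.6 + 1.3 + 1.0 = 3.7 kcal/mol.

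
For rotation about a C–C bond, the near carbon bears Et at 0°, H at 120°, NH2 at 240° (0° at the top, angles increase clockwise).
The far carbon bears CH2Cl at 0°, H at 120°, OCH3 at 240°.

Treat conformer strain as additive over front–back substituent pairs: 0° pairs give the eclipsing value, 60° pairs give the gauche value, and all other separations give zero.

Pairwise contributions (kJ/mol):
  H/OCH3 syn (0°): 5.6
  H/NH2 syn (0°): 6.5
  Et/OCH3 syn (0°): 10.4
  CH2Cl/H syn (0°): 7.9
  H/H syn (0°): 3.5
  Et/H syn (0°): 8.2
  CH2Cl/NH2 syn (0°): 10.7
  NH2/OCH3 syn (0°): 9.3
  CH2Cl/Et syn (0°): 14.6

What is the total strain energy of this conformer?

This conformer (eclipsed): Et–CH2Cl eclipsed, H–H eclipsed, NH2–OCH3 eclipsed; 14.6 + 3.5 + 9.3 = 27.4 kJ/mol.

27.4 kJ/mol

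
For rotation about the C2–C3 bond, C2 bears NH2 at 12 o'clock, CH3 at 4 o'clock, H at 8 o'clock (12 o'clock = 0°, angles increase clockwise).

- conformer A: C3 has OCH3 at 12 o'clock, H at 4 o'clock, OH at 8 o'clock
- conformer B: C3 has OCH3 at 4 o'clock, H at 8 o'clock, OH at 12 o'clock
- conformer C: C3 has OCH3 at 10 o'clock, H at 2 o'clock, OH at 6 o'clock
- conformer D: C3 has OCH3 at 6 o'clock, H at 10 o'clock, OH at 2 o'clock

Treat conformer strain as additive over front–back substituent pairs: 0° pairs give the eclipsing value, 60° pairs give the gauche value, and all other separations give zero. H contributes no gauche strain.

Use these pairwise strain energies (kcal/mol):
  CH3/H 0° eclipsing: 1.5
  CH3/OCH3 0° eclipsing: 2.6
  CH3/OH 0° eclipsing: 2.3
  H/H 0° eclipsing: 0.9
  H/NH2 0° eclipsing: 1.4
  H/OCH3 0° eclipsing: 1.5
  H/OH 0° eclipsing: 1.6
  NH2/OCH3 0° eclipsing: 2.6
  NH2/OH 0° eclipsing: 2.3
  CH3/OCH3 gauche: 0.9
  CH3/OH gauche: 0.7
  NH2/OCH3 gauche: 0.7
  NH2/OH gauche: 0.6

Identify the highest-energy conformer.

A (eclipsed): NH2(0°)/OCH3(0°) eclipsed 2.6; CH3(120°)/H(120°) eclipsed 1.5; H(240°)/OH(240°) eclipsed 1.6 → 5.7 kcal/mol.
B (eclipsed): NH2(0°)/OH(0°) eclipsed 2.3; CH3(120°)/OCH3(120°) eclipsed 2.6; H(240°)/H(240°) eclipsed 0.9 → 5.8 kcal/mol.
C (staggered): NH2(0°)/OCH3(300°) gauche 0.7; CH3(120°)/OH(180°) gauche 0.7 → 1.4 kcal/mol.
D (staggered): NH2(0°)/OH(60°) gauche 0.6; CH3(120°)/OCH3(180°) gauche 0.9; CH3(120°)/OH(60°) gauche 0.7 → 2.2 kcal/mol.
B has the highest total (5.8 kcal/mol).

B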